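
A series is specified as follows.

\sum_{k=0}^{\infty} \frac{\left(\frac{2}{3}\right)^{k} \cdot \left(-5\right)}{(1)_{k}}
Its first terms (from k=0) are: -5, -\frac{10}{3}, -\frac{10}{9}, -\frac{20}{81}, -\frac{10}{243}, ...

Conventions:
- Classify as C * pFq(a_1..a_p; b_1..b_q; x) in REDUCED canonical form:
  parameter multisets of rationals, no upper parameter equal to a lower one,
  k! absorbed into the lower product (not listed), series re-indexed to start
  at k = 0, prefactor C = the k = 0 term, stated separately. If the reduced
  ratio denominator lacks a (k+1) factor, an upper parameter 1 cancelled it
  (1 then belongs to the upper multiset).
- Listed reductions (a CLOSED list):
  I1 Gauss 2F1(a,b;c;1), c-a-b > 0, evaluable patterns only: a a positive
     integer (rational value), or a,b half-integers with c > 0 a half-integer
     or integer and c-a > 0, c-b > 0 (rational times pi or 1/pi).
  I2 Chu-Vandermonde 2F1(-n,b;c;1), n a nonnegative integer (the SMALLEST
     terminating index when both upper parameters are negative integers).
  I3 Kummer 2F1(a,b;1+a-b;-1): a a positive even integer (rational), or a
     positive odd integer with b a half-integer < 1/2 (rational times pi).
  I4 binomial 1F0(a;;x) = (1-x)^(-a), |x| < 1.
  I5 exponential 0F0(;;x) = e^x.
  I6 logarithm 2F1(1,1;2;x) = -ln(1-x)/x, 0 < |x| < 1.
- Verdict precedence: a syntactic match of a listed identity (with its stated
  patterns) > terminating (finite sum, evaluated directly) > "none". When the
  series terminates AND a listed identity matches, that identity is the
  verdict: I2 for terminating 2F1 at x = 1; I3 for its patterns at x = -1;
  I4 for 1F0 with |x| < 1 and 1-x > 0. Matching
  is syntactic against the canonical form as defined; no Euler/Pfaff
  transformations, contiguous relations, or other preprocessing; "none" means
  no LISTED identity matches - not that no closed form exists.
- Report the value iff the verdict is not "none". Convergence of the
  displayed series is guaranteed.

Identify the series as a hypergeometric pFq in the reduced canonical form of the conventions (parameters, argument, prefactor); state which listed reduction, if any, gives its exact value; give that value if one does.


Prefactor -5, argument \frac{2}{3}: 0F0 with upper {-} over lower {-}. Verdict at x = \frac{2}{3}: the I5 exponential reduction matches (the 0F0 exponential series at x = \frac{2}{3}). Hence: \left(-5\right) \cdot e^{\frac{2}{3}}.

The tell: t_0 being -5, (1)_k (C = -5) is k! itself.
Step ratio: r(k) = \frac{2}{3} * 1 / [(k+1)] - rational; roots negated = parameters, x = \frac{2}{3}, C = -5.


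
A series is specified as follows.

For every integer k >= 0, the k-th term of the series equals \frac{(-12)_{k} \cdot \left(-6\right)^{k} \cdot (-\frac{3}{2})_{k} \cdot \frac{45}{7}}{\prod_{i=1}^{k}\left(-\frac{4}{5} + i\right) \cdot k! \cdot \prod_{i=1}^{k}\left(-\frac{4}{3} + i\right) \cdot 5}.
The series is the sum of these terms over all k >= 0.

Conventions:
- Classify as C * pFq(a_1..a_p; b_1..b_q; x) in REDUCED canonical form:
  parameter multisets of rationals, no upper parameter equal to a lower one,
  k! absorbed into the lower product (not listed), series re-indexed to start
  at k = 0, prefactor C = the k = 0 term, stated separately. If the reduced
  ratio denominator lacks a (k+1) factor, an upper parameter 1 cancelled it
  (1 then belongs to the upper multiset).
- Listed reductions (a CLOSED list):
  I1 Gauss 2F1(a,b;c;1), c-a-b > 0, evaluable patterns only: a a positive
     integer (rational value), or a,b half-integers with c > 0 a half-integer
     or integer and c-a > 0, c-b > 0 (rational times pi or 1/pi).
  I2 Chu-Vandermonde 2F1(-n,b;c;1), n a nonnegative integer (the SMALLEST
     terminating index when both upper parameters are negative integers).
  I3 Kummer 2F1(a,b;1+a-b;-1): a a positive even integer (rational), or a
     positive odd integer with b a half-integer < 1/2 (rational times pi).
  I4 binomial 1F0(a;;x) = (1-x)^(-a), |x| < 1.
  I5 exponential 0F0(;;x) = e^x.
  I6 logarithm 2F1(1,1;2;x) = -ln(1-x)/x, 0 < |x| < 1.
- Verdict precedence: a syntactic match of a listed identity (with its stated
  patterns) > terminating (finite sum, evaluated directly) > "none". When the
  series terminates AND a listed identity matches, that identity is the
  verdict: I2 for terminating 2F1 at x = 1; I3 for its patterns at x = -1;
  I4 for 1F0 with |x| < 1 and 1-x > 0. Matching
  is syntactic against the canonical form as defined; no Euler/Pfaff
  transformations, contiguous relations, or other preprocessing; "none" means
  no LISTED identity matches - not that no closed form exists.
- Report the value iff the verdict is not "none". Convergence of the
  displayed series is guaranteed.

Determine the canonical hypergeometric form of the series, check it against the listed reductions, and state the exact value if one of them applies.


Key observation: t_0 being \frac{9}{7}, the lower running product (C = 9/7) is a rising factorial.
Ratio: r(k) = -6 * (k-12) (k-\frac{3}{2}) / [(k-\frac{1}{3}) (k+\frac{1}{5}) (k+1)] - poly over poly, x = -6 from leading terms; C = \frac{9}{7} at k = 0.

Classification (C = \frac{9}{7}): 2F2 with upper {-12, -\frac{3}{2}}, lower {-\frac{1}{3}, \frac{1}{5}}, argument x = -6. Verdict: terminating (-12 upstairs). 13 nonzero terms in all; added directly. Exact value: -\frac{33095053101384767898058167}{18811793079537762304}.


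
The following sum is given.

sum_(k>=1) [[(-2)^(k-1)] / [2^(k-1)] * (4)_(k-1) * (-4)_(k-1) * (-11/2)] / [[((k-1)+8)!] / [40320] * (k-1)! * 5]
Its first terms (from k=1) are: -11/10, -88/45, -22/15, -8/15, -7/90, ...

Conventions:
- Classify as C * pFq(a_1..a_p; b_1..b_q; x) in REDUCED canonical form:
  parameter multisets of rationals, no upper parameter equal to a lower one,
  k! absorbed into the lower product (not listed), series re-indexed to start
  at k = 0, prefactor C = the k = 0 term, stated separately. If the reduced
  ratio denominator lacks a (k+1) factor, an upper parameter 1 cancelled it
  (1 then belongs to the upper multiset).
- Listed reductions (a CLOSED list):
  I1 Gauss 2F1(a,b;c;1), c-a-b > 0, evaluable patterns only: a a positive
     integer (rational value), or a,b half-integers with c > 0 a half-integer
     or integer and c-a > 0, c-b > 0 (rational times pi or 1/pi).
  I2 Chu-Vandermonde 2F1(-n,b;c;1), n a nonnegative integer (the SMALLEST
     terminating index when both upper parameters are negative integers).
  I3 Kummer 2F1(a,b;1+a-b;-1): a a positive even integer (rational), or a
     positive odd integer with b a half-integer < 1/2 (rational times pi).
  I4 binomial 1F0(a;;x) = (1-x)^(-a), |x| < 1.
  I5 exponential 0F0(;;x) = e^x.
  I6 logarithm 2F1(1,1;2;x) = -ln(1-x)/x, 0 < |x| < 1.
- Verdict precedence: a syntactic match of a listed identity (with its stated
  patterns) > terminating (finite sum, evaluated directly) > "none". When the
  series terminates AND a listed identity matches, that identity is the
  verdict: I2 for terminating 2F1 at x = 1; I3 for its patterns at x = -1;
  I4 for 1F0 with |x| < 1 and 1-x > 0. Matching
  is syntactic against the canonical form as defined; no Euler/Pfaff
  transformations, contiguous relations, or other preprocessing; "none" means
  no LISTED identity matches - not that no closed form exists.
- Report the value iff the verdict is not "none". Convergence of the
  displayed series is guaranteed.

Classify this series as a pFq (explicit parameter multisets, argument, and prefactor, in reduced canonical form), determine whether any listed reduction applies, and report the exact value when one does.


First insight: from the first term -11/10: the denominator's factorial ratio (C = -11/10, x = -1) is a lower Pochhammer.
Term ratio: r(k) = (-1) * (k-4) (k+4) / [(k+9) (k+1)] - rational; roots negated = parameters, x = (-1), C = -11/10.

Prefactor -11/10, argument -1: 2F1 with upper {-4, 4} over lower {9}. Verdict: the Kummer evaluation I3 matches (x = -1; c = 9 equals 1+a-b for upper {-4, 4}: listed pattern). Value: -77/15.


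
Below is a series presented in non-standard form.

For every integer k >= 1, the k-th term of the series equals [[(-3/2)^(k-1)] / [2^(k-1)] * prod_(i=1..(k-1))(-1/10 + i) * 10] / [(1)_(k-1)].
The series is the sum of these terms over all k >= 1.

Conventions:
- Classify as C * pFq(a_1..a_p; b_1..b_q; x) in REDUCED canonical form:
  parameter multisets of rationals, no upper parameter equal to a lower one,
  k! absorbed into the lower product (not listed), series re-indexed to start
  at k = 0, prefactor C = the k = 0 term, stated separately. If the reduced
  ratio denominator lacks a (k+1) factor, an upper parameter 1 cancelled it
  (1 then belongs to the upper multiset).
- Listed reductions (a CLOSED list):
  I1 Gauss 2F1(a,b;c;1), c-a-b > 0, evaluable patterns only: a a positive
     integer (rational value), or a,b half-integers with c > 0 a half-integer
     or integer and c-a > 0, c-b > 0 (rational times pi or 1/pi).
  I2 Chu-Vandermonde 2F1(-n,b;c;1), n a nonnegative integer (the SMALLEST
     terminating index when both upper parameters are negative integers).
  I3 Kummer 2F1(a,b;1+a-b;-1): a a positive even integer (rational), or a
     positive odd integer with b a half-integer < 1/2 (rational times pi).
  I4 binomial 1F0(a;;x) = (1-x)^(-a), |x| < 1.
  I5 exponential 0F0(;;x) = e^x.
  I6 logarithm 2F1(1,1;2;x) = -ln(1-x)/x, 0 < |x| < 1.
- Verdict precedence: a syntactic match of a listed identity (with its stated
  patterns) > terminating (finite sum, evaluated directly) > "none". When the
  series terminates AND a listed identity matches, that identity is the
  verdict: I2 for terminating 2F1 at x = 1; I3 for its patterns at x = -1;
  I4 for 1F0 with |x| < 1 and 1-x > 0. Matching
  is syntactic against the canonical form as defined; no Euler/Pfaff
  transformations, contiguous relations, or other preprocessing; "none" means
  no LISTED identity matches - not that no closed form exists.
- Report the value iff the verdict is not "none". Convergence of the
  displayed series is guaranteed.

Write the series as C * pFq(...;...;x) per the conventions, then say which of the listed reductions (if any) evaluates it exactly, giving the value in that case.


The tell: with t_0 = 10, (1)_k (prefactor 10) is k! itself.
Ratio: r(k) = (-3/4) * (k+9/10) / [(k+1)] ; factor over Q: parameters, x = (-3/4), and C = 10.

With C = 10: the canonical form is 1F0(9/10; -; -3/4). Verdict: this is binomial (I4) (the 1F0 binomial series: exponent -9/10, x = -3/4). Sum: 10 * (7/4)^(-9/10).


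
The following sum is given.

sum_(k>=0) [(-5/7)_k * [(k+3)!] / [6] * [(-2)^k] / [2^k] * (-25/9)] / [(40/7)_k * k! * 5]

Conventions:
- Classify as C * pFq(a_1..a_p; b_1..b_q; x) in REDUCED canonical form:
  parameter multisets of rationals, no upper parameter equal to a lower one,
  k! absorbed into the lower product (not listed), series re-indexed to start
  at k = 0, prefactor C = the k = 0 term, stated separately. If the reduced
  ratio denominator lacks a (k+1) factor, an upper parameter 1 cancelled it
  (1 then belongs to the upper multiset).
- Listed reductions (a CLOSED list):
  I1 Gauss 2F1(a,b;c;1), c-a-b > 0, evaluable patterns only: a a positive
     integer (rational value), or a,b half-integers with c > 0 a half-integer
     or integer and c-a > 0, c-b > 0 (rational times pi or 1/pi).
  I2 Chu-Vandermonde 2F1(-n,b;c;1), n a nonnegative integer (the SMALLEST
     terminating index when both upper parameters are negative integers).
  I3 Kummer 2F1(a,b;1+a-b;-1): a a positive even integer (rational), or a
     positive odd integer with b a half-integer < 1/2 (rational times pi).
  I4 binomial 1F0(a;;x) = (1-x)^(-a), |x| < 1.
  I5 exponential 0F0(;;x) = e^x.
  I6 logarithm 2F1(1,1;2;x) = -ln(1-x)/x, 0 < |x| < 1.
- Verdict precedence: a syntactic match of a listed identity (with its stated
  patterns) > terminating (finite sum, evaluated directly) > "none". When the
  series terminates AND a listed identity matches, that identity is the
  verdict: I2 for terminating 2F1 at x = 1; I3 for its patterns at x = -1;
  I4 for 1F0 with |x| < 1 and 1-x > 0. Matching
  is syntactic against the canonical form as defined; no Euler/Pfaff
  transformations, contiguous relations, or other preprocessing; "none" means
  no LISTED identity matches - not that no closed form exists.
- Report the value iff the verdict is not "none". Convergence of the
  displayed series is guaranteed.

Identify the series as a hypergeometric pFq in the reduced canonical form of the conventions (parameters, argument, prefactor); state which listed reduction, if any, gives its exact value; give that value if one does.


x = -1 here; the reduced form reads 2F1, upper {-5/7, 4}, lower {40/7}, C = -5/9. Verdict: Kummer's theorem (I3) applies (x = -1; c = 40/7 equals 1+a-b for upper {-5/7, 4}: listed pattern). Value: -715/882.

Structural cue: x = (-1) and the constant factors (prefactor -5/9) combine into one prefactor.
Adjacent-term ratio: r(k) = (-1) * (k-5/7) (k+4) / [(k+40/7) (k+1)] - rational in k. x = (-1); t_0 = -5/9; negate the roots.


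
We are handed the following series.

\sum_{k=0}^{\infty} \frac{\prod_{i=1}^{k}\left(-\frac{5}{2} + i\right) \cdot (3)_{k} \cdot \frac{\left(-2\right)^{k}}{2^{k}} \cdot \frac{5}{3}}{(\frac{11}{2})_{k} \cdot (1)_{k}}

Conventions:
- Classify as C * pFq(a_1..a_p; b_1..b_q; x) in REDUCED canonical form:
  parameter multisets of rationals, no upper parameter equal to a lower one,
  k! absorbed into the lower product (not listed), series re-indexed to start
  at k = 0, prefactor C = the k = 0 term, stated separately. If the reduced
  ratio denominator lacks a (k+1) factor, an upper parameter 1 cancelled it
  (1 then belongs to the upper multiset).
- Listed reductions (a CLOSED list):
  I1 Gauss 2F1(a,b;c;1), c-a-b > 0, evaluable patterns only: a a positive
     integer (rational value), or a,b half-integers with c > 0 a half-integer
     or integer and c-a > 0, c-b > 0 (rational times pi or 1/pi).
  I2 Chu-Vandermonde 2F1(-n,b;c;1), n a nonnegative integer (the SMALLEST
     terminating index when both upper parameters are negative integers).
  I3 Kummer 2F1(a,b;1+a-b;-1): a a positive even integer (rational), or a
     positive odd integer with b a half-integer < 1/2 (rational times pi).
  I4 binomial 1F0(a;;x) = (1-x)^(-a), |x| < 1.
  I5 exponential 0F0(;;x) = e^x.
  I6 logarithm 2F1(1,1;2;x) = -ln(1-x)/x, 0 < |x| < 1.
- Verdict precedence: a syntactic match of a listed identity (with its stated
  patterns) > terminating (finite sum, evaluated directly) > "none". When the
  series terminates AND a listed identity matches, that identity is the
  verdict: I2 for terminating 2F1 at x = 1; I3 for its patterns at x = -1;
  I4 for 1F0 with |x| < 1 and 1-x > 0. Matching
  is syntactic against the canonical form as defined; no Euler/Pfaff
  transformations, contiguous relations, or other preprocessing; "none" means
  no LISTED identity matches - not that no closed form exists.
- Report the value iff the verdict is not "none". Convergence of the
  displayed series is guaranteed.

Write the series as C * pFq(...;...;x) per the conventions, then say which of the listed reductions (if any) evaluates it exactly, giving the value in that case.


With C = \frac{5}{3}: the canonical form is 2F1(-\frac{3}{2}, 3; \frac{11}{2}; -1). Verdict: Kummer's theorem (I3) applies (x = -1; c = \frac{11}{2} equals 1+a-b for upper {-\frac{3}{2}, 3}: listed pattern). Value: \frac{525}{512} \cdot \pi.

Key step: t_0 = \frac{5}{3} here, and the running product (C = 5/3, x = -1) telescopes to a rising factorial.
Consecutive-term ratio: r(k) = -1 * (k-\frac{3}{2}) (k+3) / [(k+\frac{11}{2}) (k+1)] ; factor over Q: parameters, x = -1, and C = \frac{5}{3}.


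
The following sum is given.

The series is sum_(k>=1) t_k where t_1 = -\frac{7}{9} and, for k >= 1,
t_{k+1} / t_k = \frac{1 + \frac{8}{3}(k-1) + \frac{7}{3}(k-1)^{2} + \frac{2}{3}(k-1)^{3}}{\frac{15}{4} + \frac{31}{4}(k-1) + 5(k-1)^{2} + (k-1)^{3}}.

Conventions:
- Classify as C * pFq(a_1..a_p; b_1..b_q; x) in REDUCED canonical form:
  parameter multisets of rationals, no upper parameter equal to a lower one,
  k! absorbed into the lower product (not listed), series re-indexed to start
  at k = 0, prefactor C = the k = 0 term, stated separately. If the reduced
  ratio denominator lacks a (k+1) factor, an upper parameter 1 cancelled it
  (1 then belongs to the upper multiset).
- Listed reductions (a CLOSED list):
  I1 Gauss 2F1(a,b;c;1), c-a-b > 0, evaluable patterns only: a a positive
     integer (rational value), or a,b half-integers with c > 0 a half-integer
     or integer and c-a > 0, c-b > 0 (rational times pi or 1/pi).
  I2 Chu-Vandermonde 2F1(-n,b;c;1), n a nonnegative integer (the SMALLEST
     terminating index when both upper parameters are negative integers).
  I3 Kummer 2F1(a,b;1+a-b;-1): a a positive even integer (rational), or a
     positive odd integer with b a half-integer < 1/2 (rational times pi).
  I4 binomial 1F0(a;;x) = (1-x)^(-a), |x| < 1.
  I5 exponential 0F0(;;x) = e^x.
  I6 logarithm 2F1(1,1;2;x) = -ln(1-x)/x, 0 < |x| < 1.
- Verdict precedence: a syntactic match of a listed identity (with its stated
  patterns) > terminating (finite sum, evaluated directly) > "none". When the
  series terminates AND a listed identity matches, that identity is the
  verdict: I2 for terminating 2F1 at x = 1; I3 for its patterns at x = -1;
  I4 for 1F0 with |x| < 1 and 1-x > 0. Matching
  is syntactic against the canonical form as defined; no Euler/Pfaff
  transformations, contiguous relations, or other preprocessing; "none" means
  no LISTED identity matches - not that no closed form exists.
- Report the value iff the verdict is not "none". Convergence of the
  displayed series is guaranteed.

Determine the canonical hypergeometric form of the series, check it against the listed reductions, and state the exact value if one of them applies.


Canonical form: C = -\frac{7}{9} times 2F1 with upper {1, 1}, lower {\frac{5}{2}}, x = \frac{2}{3}. Verdict: none - this 2F1 at x = \frac{2}{3} matches no listed pattern, and upper {1, 1} holds no stopper.

Key observation: t_0 being -\frac{7}{9}, roots of the ratio polynomials (C = -7/9) are the negated parameters.
Term ratio: r(k) = \frac{2}{3} * (k+1) (k+1) / [(k+\frac{5}{2}) (k+1)] - poly over poly, x = \frac{2}{3} from leading terms; C = -\frac{7}{9} at k = 0.


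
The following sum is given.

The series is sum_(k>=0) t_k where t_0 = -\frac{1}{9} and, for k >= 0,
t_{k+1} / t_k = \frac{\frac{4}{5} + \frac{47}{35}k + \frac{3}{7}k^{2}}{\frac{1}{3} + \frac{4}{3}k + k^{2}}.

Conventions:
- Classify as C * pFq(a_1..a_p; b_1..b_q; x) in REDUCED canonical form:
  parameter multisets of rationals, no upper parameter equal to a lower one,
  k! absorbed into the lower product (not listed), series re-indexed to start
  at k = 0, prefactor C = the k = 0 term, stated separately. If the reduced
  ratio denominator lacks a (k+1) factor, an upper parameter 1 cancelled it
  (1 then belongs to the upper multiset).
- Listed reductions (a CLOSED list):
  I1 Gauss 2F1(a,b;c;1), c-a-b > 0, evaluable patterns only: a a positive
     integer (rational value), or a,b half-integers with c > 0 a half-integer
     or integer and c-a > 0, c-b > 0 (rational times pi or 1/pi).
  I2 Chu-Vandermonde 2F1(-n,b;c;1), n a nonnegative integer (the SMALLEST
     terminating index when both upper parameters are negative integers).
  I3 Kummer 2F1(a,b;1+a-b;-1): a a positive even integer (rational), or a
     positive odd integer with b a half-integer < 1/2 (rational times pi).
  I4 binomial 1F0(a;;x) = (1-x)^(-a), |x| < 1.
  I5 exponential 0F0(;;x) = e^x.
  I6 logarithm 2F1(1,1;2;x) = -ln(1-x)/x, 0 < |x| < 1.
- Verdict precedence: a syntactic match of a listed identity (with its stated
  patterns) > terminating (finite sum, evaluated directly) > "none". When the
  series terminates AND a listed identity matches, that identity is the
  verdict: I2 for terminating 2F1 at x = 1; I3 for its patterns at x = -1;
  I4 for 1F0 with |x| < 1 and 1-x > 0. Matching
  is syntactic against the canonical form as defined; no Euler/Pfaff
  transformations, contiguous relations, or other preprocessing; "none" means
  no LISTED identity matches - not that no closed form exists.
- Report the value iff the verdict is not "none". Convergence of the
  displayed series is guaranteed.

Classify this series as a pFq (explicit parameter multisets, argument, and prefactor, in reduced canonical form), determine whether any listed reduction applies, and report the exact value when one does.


Reduced: x = \frac{3}{7}, 2F1, upper = {\frac{4}{5}, \frac{7}{3}}, lower = {\frac{1}{3}}, C = -\frac{1}{9}. Verdict: none - at argument \frac{3}{7} the multisets {\frac{4}{5}, \frac{7}{3}} ; {\frac{1}{3}} match no listed identity.

Structural cue: with t_0 = -\frac{1}{9}, factor the ratio over Q (C = -1/9): negated roots = parameters.
Term ratio: r(k) = \frac{3}{7} * (k+\frac{4}{5}) (k+\frac{7}{3}) / [(k+\frac{1}{3}) (k+1)] - rational in k, leading ratio \frac{3}{7}; with t_0 = -\frac{1}{9}, classification follows.


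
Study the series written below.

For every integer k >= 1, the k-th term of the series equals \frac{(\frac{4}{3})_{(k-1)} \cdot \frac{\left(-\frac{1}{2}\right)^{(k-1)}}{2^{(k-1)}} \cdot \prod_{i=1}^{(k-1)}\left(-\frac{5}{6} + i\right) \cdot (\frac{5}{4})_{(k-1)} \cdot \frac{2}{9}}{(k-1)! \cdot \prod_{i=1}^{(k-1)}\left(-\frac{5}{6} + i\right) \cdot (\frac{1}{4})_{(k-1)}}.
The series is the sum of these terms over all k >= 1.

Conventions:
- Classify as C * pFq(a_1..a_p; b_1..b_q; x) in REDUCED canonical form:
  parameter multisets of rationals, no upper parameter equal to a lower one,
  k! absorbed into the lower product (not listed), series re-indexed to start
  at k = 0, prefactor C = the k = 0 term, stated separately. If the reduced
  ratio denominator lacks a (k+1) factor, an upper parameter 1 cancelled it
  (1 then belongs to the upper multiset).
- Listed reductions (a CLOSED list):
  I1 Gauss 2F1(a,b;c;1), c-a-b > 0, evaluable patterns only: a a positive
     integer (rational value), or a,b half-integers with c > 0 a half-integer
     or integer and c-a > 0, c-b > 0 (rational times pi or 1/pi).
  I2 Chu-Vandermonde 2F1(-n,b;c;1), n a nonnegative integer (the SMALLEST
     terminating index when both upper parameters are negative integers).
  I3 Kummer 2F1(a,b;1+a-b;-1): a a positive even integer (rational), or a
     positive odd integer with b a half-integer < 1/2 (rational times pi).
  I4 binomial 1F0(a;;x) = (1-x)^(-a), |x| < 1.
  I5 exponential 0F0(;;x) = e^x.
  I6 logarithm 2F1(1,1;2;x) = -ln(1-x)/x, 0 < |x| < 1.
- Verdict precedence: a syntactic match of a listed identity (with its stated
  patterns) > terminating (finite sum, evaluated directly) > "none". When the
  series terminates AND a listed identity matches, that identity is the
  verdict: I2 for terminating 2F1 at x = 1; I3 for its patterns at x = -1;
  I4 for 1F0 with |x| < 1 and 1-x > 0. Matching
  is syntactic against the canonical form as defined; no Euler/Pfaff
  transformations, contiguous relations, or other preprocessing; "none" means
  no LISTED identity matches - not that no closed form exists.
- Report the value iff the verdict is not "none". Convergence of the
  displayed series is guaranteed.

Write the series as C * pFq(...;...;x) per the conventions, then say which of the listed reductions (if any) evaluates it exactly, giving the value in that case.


Canonical form: C = \frac{2}{9} times 2F1 with upper {\frac{5}{4}, \frac{4}{3}}, lower {\frac{1}{4}}, x = -\frac{1}{4}. Verdict: none (x = -\frac{1}{4}): each listed identity misses the multisets {\frac{5}{4}, \frac{4}{3}} ; {\frac{1}{4}}.

Key observation: t_0 = \frac{2}{9} here, and the two k-th powers (C = 2/9) combine into one argument.
Ratio: r(k) = -\frac{1}{4} * (k+\frac{5}{4}) (k+\frac{4}{3}) / [(k+\frac{1}{4}) (k+1)] - rational; roots negated = parameters, x = -\frac{1}{4}, C = \frac{2}{9}.


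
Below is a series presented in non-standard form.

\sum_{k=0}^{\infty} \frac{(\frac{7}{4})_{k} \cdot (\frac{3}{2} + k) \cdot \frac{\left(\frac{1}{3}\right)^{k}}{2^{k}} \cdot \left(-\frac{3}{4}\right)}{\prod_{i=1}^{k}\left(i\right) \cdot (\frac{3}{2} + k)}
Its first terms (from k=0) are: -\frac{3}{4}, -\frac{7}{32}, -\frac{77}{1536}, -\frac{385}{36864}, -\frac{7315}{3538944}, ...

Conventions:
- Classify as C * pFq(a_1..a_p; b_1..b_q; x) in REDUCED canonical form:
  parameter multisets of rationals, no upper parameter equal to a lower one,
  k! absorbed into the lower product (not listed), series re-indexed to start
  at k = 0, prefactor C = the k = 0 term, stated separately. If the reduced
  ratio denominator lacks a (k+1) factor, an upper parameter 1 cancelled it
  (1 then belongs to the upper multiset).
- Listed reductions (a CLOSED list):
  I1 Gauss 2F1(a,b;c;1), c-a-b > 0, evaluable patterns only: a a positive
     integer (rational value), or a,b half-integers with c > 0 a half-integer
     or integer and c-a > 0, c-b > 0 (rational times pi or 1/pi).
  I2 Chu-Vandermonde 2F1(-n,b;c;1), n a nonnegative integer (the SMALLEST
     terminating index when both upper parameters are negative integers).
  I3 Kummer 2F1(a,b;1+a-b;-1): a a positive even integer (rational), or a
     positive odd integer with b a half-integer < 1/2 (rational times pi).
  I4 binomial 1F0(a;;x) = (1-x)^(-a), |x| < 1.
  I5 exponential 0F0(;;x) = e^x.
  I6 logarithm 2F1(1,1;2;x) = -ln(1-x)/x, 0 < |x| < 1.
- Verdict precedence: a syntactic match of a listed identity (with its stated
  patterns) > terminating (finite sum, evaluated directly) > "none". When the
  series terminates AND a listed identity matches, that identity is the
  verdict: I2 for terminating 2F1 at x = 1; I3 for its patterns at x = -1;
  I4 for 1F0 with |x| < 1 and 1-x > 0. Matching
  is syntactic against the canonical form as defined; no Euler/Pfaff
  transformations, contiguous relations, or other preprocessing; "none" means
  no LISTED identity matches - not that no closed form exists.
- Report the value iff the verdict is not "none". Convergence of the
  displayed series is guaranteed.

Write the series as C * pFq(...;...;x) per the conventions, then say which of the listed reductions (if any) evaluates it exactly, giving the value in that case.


With C = -\frac{3}{4}: the canonical form is 1F0(\frac{7}{4}; -; \frac{1}{6}). Verdict: the I4 binomial reduction matches (the 1F0 binomial series: exponent -7/4, x = \frac{1}{6}). Exact value: \left(-\frac{3}{4}\right) \cdot \left(\frac{5}{6}\right)^{-\frac{7}{4}}.

Structural cue: with t_0 = -\frac{3}{4}, the two k-th powers (C = -3/4) combine into one argument.
Term ratio: r(k) = \frac{1}{6} * (k+\frac{7}{4}) / [(k+1)] - rational in k, leading ratio \frac{1}{6}; with t_0 = -\frac{3}{4}, classification follows.


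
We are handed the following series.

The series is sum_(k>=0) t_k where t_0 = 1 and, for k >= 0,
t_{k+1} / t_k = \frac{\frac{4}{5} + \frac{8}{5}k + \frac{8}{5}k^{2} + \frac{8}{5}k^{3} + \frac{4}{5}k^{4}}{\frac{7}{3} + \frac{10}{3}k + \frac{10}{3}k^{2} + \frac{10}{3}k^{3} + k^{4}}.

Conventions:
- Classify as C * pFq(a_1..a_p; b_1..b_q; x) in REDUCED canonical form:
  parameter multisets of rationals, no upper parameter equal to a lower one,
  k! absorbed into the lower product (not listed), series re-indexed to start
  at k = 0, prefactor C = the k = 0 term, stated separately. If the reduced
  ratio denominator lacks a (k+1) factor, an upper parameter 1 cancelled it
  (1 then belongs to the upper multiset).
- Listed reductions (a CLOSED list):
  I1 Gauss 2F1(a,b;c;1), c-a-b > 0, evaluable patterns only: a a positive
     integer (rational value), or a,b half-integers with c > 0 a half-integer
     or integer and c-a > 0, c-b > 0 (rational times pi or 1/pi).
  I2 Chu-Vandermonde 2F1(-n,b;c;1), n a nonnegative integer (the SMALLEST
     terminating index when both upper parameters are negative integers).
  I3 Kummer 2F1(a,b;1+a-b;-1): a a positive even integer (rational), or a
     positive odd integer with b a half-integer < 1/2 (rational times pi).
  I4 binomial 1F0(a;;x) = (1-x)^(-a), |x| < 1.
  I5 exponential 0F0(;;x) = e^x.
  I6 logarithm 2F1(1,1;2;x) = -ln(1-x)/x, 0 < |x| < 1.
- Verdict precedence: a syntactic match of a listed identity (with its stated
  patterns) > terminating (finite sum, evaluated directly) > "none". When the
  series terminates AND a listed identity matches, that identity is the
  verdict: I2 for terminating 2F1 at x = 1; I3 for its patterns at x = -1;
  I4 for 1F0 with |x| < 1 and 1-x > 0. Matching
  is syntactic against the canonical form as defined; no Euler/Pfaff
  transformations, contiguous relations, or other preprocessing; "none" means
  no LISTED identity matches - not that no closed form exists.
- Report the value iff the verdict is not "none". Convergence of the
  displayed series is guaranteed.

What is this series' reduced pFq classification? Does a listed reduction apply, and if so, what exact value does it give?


With C = 1: the canonical form is 2F1(1, 1; \frac{7}{3}; \frac{4}{5}). Verdict: none here - no I1-I6 shape fits x = \frac{4}{5} with lower {\frac{7}{3}}.

Structural cue: t_0 = 1 here, and cancel k^2 + 1 from the displayed ratio first; then C = 1, x = 4/5.
Consecutive-term ratio: r(k) = \frac{4}{5} * (k+1) (k+1) / [(k+\frac{7}{3}) (k+1)] - rational in k. x = \frac{4}{5}; t_0 = 1; negate the roots.


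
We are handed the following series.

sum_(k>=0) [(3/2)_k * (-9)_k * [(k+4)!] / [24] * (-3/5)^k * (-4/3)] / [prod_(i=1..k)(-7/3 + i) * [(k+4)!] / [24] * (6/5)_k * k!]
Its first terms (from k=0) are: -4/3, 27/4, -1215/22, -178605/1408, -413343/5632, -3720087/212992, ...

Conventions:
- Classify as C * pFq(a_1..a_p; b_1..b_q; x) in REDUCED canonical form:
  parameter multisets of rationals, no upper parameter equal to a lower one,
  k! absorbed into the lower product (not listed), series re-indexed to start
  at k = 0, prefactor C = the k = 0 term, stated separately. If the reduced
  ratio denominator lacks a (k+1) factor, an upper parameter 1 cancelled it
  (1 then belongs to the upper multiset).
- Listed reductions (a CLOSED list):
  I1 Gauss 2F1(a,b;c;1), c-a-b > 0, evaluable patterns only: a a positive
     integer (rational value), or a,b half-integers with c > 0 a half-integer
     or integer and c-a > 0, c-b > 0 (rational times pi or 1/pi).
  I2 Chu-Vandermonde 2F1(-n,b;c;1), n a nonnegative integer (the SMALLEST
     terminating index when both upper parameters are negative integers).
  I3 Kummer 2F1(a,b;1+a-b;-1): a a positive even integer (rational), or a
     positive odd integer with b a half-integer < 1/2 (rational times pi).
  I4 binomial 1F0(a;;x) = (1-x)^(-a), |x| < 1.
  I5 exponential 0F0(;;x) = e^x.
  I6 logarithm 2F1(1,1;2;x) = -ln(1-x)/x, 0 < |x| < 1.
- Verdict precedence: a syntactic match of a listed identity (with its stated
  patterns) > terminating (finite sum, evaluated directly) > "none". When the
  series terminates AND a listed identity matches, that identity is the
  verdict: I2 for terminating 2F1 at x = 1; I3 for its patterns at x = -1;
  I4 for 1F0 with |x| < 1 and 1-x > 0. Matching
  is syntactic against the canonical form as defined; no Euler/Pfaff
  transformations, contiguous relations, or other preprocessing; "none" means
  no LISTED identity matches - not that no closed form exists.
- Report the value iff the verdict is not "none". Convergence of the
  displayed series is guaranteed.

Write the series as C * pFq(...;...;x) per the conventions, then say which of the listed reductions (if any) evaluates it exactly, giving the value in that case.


Key step: with t_0 = -4/3, the factorial ratio (prefactor -4/3) (k+a-1)!/(a-1)! is a rising factorial (a)_k.
Term ratio: r(k) = (-3/5) * (k-9) (k+3/2) / [(k-4/3) (k+6/5) (k+1)] ; factor over Q: parameters, x = (-3/5), and C = -4/3.

Reduced: x = -3/5, 2F2, upper = {-9, 3/2}, lower = {-4/3, 6/5}, C = -4/3. Verdict: terminating (-9 upstairs). 10 nonzero terms in all; added directly. Sum: -794242361383172575/2945632822099968.


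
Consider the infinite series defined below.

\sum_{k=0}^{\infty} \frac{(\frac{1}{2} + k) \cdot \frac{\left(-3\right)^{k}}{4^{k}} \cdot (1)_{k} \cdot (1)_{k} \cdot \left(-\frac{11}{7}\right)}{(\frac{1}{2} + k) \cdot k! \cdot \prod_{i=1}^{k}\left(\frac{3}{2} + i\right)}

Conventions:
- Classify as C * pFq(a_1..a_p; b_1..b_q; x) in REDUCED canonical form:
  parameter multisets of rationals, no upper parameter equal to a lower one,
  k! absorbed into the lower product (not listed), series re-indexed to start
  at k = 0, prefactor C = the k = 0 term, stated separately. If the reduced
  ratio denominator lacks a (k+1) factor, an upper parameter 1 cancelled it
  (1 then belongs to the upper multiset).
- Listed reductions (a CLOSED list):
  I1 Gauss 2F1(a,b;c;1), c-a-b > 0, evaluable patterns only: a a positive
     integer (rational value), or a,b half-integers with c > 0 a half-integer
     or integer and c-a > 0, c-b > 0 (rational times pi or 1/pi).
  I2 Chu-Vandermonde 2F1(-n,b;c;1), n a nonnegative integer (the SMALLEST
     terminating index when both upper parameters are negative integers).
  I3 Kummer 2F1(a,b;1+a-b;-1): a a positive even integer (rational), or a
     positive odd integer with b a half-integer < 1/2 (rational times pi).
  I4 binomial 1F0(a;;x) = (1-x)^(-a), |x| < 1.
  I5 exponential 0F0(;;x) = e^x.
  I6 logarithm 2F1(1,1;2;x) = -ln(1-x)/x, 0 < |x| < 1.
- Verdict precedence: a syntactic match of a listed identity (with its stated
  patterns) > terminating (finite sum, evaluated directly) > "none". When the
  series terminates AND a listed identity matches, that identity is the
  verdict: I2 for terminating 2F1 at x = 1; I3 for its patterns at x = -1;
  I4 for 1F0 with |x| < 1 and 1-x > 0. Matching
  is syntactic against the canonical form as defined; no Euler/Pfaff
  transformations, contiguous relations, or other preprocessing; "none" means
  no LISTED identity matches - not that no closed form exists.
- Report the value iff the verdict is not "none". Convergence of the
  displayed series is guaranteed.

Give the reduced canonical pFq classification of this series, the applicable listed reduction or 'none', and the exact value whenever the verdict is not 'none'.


Reduced: x = -\frac{3}{4}, 2F1, upper = {1, 1}, lower = {\frac{5}{2}}, C = -\frac{11}{7}. Verdict: none - at argument -\frac{3}{4} the multisets {1, 1} ; {\frac{5}{2}} match no listed identity.

First insight: with t_0 = -\frac{11}{7}, the factor k + 1/2 cancels (top and bottom), leaving C = -11/7.
Ratio: r(k) = -\frac{3}{4} * (k+1) (k+1) / [(k+\frac{5}{2}) (k+1)] - rational; roots negated = parameters, x = -\frac{3}{4}, C = -\frac{11}{7}.


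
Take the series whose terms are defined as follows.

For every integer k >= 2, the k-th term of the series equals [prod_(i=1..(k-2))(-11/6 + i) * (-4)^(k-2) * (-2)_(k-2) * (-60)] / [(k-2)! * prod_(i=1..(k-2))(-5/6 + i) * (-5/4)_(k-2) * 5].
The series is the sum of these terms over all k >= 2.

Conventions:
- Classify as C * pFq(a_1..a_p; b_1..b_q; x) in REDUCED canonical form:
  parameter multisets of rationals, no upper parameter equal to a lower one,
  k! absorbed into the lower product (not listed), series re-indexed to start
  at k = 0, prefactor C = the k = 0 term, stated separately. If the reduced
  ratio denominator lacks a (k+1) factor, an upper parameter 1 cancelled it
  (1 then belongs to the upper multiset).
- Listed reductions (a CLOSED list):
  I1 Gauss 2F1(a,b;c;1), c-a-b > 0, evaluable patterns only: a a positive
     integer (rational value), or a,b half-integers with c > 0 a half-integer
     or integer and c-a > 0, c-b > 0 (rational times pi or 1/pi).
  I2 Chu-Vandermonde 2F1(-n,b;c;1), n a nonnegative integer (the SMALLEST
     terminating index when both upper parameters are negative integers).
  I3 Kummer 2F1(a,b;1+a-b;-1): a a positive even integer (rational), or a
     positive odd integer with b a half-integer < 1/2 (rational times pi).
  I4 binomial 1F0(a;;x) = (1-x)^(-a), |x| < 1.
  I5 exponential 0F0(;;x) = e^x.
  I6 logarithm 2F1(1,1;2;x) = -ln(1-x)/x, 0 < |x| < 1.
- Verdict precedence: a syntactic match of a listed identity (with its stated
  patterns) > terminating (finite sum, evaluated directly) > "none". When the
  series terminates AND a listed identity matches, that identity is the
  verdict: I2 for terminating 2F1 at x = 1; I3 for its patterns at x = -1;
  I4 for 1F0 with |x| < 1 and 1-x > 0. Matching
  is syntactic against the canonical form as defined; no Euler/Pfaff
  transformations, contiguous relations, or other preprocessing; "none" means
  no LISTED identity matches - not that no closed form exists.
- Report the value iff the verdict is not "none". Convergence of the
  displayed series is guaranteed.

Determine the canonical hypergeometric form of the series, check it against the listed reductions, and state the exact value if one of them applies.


Structural cue: t_0 = -12 here, and the running product (prefactor -12) telescopes to a rising factorial.
Step ratio: r(k) = (-4) * (k-2) (k-5/6) / [(k-5/4) (k+1/6) (k+1)] - rational in k, leading ratio (-4); with t_0 = -12, classification follows.

At argument -4: a 2F2 with upper {-2, -5/6}, lower {-5/4, 1/6}, scaled by C = -12. Verdict: terminating - no listed pattern fits, but -2 in the upper list cuts the series at k = 2; direct evaluation. Its exact value is 300/7.


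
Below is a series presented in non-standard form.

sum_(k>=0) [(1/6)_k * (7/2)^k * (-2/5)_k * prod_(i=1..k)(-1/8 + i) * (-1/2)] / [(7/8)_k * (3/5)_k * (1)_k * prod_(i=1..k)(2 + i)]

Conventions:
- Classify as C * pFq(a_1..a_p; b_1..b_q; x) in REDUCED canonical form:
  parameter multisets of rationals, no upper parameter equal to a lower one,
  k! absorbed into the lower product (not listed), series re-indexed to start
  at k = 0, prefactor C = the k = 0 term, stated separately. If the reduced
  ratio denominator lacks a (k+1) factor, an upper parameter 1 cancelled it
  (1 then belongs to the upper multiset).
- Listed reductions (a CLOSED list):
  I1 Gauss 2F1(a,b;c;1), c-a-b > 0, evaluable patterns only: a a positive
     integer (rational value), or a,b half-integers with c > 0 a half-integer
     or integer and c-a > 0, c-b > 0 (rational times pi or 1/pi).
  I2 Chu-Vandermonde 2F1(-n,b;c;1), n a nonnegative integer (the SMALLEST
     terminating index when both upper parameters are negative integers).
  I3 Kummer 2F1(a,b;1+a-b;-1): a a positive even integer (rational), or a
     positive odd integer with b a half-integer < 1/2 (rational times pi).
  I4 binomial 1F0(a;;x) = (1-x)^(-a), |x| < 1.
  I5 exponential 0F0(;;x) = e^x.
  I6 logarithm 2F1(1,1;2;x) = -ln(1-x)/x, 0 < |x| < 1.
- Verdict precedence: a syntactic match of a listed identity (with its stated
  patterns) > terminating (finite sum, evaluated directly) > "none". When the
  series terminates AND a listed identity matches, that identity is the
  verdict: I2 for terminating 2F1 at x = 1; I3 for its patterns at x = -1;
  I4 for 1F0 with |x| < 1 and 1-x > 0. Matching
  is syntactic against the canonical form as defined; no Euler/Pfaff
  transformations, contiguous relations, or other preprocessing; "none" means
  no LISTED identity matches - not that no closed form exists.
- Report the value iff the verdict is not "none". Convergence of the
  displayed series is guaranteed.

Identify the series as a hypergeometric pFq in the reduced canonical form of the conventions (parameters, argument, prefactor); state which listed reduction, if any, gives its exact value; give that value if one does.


x = 7/2 here; the reduced form reads 2F2, upper {-2/5, 1/6}, lower {3/5, 3}, C = -1/2. Verdict: none. Every listed pattern misses the 2F2 form at 7/2, upper {-2/5, 1/6}.

First insight: from the first term -1/2: the running product (prefactor -1/2) telescopes to a rising factorial.
Consecutive-term ratio: r(k) = (7/2) * (k-2/5) (k+1/6) / [(k+3/5) (k+3) (k+1)] - rational; roots negated = parameters, x = (7/2), C = -1/2.


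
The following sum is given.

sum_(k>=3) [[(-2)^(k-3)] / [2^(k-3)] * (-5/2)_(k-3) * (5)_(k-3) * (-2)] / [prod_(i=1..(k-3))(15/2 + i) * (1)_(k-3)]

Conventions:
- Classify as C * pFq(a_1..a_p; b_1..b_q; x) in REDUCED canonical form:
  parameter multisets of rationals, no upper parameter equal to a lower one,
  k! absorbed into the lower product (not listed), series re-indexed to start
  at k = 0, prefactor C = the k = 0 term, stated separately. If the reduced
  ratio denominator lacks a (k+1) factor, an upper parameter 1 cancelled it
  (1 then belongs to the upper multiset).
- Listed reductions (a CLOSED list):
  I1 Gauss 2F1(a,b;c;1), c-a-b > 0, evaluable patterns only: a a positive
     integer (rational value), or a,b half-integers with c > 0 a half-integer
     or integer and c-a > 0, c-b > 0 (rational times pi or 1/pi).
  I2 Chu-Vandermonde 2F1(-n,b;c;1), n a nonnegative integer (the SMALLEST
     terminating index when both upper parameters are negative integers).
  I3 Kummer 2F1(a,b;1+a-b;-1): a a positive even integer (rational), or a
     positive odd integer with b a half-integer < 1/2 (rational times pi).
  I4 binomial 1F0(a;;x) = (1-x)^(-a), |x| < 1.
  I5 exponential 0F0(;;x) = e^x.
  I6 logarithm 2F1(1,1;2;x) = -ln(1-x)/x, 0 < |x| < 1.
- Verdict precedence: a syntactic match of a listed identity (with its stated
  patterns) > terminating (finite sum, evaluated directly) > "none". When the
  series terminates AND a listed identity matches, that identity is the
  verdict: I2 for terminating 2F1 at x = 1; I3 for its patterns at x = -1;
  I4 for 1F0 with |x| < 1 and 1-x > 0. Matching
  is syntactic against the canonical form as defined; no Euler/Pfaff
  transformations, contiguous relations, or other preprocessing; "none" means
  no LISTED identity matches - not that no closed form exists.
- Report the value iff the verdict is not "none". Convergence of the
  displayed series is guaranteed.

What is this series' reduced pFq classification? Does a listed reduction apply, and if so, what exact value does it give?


The tell: from the first term -2: (1)_k (C = -2) is k! itself.
Adjacent-term ratio: r(k) = (-1) * (k-5/2) (k+5) / [(k+17/2) (k+1)] - rational in k, leading ratio (-1); with t_0 = -2, classification follows.

Reduced: x = -1, 2F1, upper = {-5/2, 5}, lower = {17/2}, C = -2. Verdict: Kummer (I3) applies (x = -1; c = 17/2 equals 1+a-b for upper {-5/2, 5}: listed pattern). Sum: (-135135/65536) * pi.
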